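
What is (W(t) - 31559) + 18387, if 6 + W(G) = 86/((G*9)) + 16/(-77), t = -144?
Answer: -657543167/49896 ≈ -13178.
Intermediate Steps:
W(G) = -478/77 + 86/(9*G) (W(G) = -6 + (86/((G*9)) + 16/(-77)) = -6 + (86/((9*G)) + 16*(-1/77)) = -6 + (86*(1/(9*G)) - 16/77) = -6 + (86/(9*G) - 16/77) = -6 + (-16/77 + 86/(9*G)) = -478/77 + 86/(9*G))
(W(t) - 31559) + 18387 = ((2/693)*(3311 - 2151*(-144))/(-144) - 31559) + 18387 = ((2/693)*(-1/144)*(3311 + 309744) - 31559) + 18387 = ((2/693)*(-1/144)*313055 - 31559) + 18387 = (-313055/49896 - 31559) + 18387 = -1574980919/49896 + 18387 = -657543167/49896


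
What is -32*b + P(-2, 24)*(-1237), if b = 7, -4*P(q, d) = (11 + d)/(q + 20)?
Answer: 27167/72 ≈ 377.32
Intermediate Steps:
P(q, d) = -(11 + d)/(4*(20 + q)) (P(q, d) = -(11 + d)/(4*(q + 20)) = -(11 + d)/(4*(20 + q)))
-32*b + P(-2, 24)*(-1237) = -32*7 + ((-11 - 1*24)/(4*(20 - 2)))*(-1237) = -224 + ((¼)*(-11 - 24)/18)*(-1237) = -224 + ((¼)*(1/18)*(-35))*(-1237) = -224 - 35/72*(-1237) = -224 + 43295/72 = 27167/72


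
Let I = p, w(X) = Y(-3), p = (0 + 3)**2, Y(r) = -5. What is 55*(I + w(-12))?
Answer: 220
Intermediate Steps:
p = 9 (p = 3**2 = 9)
w(X) = -5
I = 9
55*(I + w(-12)) = 55*(9 - 5) = 55*4 = 220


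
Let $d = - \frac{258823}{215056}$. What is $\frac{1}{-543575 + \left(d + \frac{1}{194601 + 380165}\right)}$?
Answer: $- \frac{61803438448}{33594878435594281} \approx -1.8397 \cdot 10^{-6}$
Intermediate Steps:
$d = - \frac{258823}{215056}$ ($d = \left(-258823\right) \frac{1}{215056} = - \frac{258823}{215056} \approx -1.2035$)
$\frac{1}{-543575 + \left(d + \frac{1}{194601 + 380165}\right)} = \frac{1}{-543575 - \left(\frac{258823}{215056} - \frac{1}{194601 + 380165}\right)} = \frac{1}{-543575 - \left(\frac{258823}{215056} - \frac{1}{574766}\right)} = \frac{1}{-543575 + \left(- \frac{258823}{215056} + \frac{1}{574766}\right)} = \frac{1}{-543575 - \frac{74381222681}{61803438448}} = \frac{1}{- \frac{33594878435594281}{61803438448}} = - \frac{61803438448}{33594878435594281}$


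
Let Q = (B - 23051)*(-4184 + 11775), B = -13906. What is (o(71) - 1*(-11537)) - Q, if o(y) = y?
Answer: 280552195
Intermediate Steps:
Q = -280540587 (Q = (-13906 - 23051)*(-4184 + 11775) = -36957*7591 = -280540587)
(o(71) - 1*(-11537)) - Q = (71 - 1*(-11537)) - 1*(-280540587) = (71 + 11537) + 280540587 = 11608 + 280540587 = 280552195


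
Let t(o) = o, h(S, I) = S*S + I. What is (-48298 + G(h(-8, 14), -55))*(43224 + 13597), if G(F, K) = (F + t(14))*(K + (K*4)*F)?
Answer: -92736304038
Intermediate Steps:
h(S, I) = I + S**2 (h(S, I) = S**2 + I = I + S**2)
G(F, K) = (14 + F)*(K + 4*F*K) (G(F, K) = (F + 14)*(K + (K*4)*F) = (14 + F)*(K + (4*K)*F) = (14 + F)*(K + 4*F*K))
(-48298 + G(h(-8, 14), -55))*(43224 + 13597) = (-48298 - 55*(14 + 4*(14 + (-8)**2)**2 + 57*(14 + (-8)**2)))*(43224 + 13597) = (-48298 - 55*(14 + 4*(14 + 64)**2 + 57*(14 + 64)))*56821 = (-48298 - 55*(14 + 4*78**2 + 57*78))*56821 = (-48298 - 55*(14 + 4*6084 + 4446))*56821 = (-48298 - 55*(14 + 24336 + 4446))*56821 = (-48298 - 55*28796)*56821 = (-48298 - 1583780)*56821 = -1632078*56821 = -92736304038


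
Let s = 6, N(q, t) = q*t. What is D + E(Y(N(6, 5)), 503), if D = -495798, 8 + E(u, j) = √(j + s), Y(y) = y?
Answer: -495806 + √509 ≈ -4.9578e+5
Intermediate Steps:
E(u, j) = -8 + √(6 + j) (E(u, j) = -8 + √(j + 6) = -8 + √(6 + j))
D + E(Y(N(6, 5)), 503) = -495798 + (-8 + √(6 + 503)) = -495798 + (-8 + √509) = -495806 + √509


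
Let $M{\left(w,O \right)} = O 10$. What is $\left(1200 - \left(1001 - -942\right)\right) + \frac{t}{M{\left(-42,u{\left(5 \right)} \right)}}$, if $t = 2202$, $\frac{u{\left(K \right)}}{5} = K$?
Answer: $- \frac{91774}{125} \approx -734.19$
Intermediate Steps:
$u{\left(K \right)} = 5 K$
$M{\left(w,O \right)} = 10 O$
$\left(1200 - \left(1001 - -942\right)\right) + \frac{t}{M{\left(-42,u{\left(5 \right)} \right)}} = \left(1200 - \left(1001 - -942\right)\right) + \frac{2202}{10 \cdot 5 \cdot 5} = \left(1200 - \left(1001 + 942\right)\right) + \frac{2202}{10 \cdot 25} = \left(1200 - 1943\right) + \frac{2202}{250} = \left(1200 - 1943\right) + 2202 \cdot \frac{1}{250} = -743 + \frac{1101}{125} = - \frac{91774}{125}$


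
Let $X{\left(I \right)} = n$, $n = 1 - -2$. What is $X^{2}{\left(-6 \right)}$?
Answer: $9$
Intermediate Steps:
$n = 3$ ($n = 1 + 2 = 3$)
$X{\left(I \right)} = 3$
$X^{2}{\left(-6 \right)} = 3^{2} = 9$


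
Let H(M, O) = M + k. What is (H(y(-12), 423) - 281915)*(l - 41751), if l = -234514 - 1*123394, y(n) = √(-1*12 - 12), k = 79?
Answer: 112638293924 - 799318*I*√6 ≈ 1.1264e+11 - 1.9579e+6*I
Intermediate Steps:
y(n) = 2*I*√6 (y(n) = √(-12 - 12) = √(-24) = 2*I*√6)
H(M, O) = 79 + M (H(M, O) = M + 79 = 79 + M)
l = -357908 (l = -234514 - 123394 = -357908)
(H(y(-12), 423) - 281915)*(l - 41751) = ((79 + 2*I*√6) - 281915)*(-357908 - 41751) = (-281836 + 2*I*√6)*(-399659) = 112638293924 - 799318*I*√6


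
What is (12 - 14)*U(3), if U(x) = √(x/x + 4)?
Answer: -2*√5 ≈ -4.4721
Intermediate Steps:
U(x) = √5 (U(x) = √(1 + 4) = √5)
(12 - 14)*U(3) = (12 - 14)*√5 = -2*√5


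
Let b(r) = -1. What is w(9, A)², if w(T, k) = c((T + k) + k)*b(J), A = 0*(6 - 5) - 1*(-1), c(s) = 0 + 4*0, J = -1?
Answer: 0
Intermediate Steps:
c(s) = 0 (c(s) = 0 + 0 = 0)
A = 1 (A = 0*1 + 1 = 0 + 1 = 1)
w(T, k) = 0 (w(T, k) = 0*(-1) = 0)
w(9, A)² = 0² = 0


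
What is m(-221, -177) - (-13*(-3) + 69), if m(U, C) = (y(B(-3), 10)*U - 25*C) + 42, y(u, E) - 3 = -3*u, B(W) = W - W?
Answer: 3696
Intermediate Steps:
B(W) = 0
y(u, E) = 3 - 3*u
m(U, C) = 42 - 25*C + 3*U (m(U, C) = ((3 - 3*0)*U - 25*C) + 42 = ((3 + 0)*U - 25*C) + 42 = (3*U - 25*C) + 42 = (-25*C + 3*U) + 42 = 42 - 25*C + 3*U)
m(-221, -177) - (-13*(-3) + 69) = (42 - 25*(-177) + 3*(-221)) - (-13*(-3) + 69) = (42 + 4425 - 663) - (39 + 69) = 3804 - 1*108 = 3804 - 108 = 3696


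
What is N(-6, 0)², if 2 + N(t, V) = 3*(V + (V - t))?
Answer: 256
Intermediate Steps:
N(t, V) = -2 - 3*t + 6*V (N(t, V) = -2 + 3*(V + (V - t)) = -2 + 3*(-t + 2*V) = -2 + (-3*t + 6*V) = -2 - 3*t + 6*V)
N(-6, 0)² = (-2 - 3*(-6) + 6*0)² = (-2 + 18 + 0)² = 16² = 256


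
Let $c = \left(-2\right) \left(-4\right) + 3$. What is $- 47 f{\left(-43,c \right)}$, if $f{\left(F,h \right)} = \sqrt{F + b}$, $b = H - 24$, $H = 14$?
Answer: $- 47 i \sqrt{53} \approx - 342.17 i$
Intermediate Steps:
$b = -10$ ($b = 14 - 24 = -10$)
$c = 11$ ($c = 8 + 3 = 11$)
$f{\left(F,h \right)} = \sqrt{-10 + F}$ ($f{\left(F,h \right)} = \sqrt{F - 10} = \sqrt{-10 + F}$)
$- 47 f{\left(-43,c \right)} = - 47 \sqrt{-10 - 43} = - 47 \sqrt{-53} = - 47 i \sqrt{53}$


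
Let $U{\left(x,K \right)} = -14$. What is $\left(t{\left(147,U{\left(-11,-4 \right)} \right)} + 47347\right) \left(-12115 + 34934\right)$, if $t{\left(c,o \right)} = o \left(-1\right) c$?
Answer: $1127372695$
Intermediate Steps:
$t{\left(c,o \right)} = - c o$ ($t{\left(c,o \right)} = - o c = - c o$)
$\left(t{\left(147,U{\left(-11,-4 \right)} \right)} + 47347\right) \left(-12115 + 34934\right) = \left(\left(-1\right) 147 \left(-14\right) + 47347\right) \left(-12115 + 34934\right) = \left(2058 + 47347\right) 22819 = 49405 \cdot 22819 = 1127372695$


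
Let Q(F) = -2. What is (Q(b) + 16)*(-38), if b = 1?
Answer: -532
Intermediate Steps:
(Q(b) + 16)*(-38) = (-2 + 16)*(-38) = 14*(-38) = -532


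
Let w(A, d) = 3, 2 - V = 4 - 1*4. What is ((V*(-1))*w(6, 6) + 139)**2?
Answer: 17689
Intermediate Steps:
V = 2 (V = 2 - (4 - 1*4) = 2 - (4 - 4) = 2 - 1*0 = 2 + 0 = 2)
((V*(-1))*w(6, 6) + 139)**2 = ((2*(-1))*3 + 139)**2 = (-2*3 + 139)**2 = (-6 + 139)**2 = 133**2 = 17689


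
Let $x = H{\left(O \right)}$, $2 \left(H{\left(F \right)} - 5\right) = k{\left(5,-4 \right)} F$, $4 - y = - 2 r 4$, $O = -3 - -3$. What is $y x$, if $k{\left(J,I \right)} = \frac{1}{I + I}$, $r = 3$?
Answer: $140$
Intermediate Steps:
$O = 0$ ($O = -3 + 3 = 0$)
$k{\left(J,I \right)} = \frac{1}{2 I}$
$y = 28$ ($y = 4 - \left(-2\right) 3 \cdot 4 = 4 - \left(-6\right) 4 = 4 - -24 = 4 + 24 = 28$)
$H{\left(F \right)} = 5 - \frac{F}{16}$ ($H{\left(F \right)} = 5 + \frac{\frac{1}{2 \left(-4\right)} F}{2} = 5 + \frac{\frac{1}{2} \left(- \frac{1}{4}\right) F}{2} = 5 + \frac{\left(- \frac{1}{8}\right) F}{2} = 5 - \frac{F}{16}$)
$x = 5$ ($x = 5 - 0 = 5 + 0 = 5$)
$y x = 28 \cdot 5 = 140$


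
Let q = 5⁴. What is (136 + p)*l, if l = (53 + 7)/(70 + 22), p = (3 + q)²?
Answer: 5917800/23 ≈ 2.5730e+5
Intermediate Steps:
q = 625
p = 394384 (p = (3 + 625)² = 628² = 394384)
l = 15/23 (l = 60/92 = 60*(1/92) = 15/23 ≈ 0.65217)
(136 + p)*l = (136 + 394384)*(15/23) = 394520*(15/23) = 5917800/23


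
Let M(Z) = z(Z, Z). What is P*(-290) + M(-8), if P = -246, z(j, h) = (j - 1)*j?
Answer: 71412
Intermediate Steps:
z(j, h) = j*(-1 + j) (z(j, h) = (-1 + j)*j = j*(-1 + j))
M(Z) = Z*(-1 + Z)
P*(-290) + M(-8) = -246*(-290) - 8*(-1 - 8) = 71340 - 8*(-9) = 71340 + 72 = 71412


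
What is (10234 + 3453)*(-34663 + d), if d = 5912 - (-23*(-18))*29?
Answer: -557841059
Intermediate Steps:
d = -6094 (d = 5912 - 414*29 = 5912 - 1*12006 = 5912 - 12006 = -6094)
(10234 + 3453)*(-34663 + d) = (10234 + 3453)*(-34663 - 6094) = 13687*(-40757) = -557841059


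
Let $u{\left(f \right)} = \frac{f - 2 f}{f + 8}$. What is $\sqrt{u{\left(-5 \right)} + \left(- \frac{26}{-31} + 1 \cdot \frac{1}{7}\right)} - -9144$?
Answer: $9144 + \frac{2 \sqrt{280581}}{651} \approx 9145.6$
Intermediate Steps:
$u{\left(f \right)} = - \frac{f}{8 + f}$ ($u{\left(f \right)} = \frac{\left(-1\right) f}{8 + f} = - \frac{f}{8 + f}$)
$\sqrt{u{\left(-5 \right)} + \left(- \frac{26}{-31} + 1 \cdot \frac{1}{7}\right)} - -9144 = \sqrt{\left(-1\right) \left(-5\right) \frac{1}{8 - 5} + \left(- \frac{26}{-31} + 1 \cdot \frac{1}{7}\right)} - -9144 = \sqrt{\left(-1\right) \left(-5\right) \frac{1}{3} + \left(\left(-26\right) \left(- \frac{1}{31}\right) + 1 \cdot \frac{1}{7}\right)} + 9144 = \sqrt{\left(-1\right) \left(-5\right) \frac{1}{3} + \left(\frac{26}{31} + \frac{1}{7}\right)} + 9144 = \sqrt{\frac{5}{3} + \frac{213}{217}} + 9144 = \sqrt{\frac{1724}{651}} + 9144 = \frac{2 \sqrt{280581}}{651} + 9144 = 9144 + \frac{2 \sqrt{280581}}{651}$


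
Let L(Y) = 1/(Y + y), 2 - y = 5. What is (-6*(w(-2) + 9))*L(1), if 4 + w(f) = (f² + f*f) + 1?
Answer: 42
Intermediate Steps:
y = -3 (y = 2 - 1*5 = 2 - 5 = -3)
w(f) = -3 + 2*f² (w(f) = -4 + ((f² + f*f) + 1) = -4 + ((f² + f²) + 1) = -4 + (2*f² + 1) = -4 + (1 + 2*f²) = -3 + 2*f²)
L(Y) = 1/(-3 + Y) (L(Y) = 1/(Y - 3) = 1/(-3 + Y))
(-6*(w(-2) + 9))*L(1) = (-6*((-3 + 2*(-2)²) + 9))/(-3 + 1) = -6*((-3 + 2*4) + 9)/(-2) = -6*((-3 + 8) + 9)*(-½) = -6*(5 + 9)*(-½) = -6*14*(-½) = -84*(-½) = 42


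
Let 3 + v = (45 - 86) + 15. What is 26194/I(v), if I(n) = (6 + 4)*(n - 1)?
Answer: -13097/150 ≈ -87.313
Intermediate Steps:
v = -29 (v = -3 + ((45 - 86) + 15) = -3 + (-41 + 15) = -3 - 26 = -29)
I(n) = -10 + 10*n (I(n) = 10*(-1 + n) = -10 + 10*n)
26194/I(v) = 26194/(-10 + 10*(-29)) = 26194/(-10 - 290) = 26194/(-300) = 26194*(-1/300) = -13097/150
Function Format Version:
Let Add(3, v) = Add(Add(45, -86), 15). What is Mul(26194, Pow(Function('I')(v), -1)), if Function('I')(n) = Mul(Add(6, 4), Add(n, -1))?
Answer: Rational(-13097, 150) ≈ -87.313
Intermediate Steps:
v = -29 (v = Add(-3, Add(Add(45, -86), 15)) = Add(-3, Add(-41, 15)) = Add(-3, -26) = -29)
Function('I')(n) = Add(-10, Mul(10, n)) (Function('I')(n) = Mul(10, Add(-1, n)) = Add(-10, Mul(10, n)))
Mul(26194, Pow(Function('I')(v), -1)) = Mul(26194, Pow(Add(-10, Mul(10, -29)), -1)) = Mul(26194, Pow(Add(-10, -290), -1)) = Mul(26194, Pow(-300, -1)) = Mul(26194, Rational(-1, 300)) = Rational(-13097, 150)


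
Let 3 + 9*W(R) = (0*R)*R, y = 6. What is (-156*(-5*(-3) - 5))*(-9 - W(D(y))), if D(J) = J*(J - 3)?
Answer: 13520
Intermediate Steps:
D(J) = J*(-3 + J)
W(R) = -1/3 (W(R) = -1/3 + ((0*R)*R)/9 = -1/3 + (0*R)/9 = -1/3 + (1/9)*0 = -1/3 + 0 = -1/3)
(-156*(-5*(-3) - 5))*(-9 - W(D(y))) = (-156*(-5*(-3) - 5))*(-9 - 1*(-1/3)) = (-156*(15 - 5))*(-9 + 1/3) = -156*10*(-26/3) = -39*40*(-26/3) = -1560*(-26/3) = 13520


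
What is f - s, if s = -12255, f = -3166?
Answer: 9089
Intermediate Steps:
f - s = -3166 - 1*(-12255) = -3166 + 12255 = 9089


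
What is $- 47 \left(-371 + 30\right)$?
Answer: $16027$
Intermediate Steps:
$- 47 \left(-371 + 30\right) = \left(-47\right) \left(-341\right) = 16027$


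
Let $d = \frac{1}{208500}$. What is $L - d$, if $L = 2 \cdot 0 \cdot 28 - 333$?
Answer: $- \frac{69430501}{208500} \approx -333.0$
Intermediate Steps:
$L = -333$ ($L = 0 \cdot 28 - 333 = 0 - 333 = -333$)
$d = \frac{1}{208500} \approx 4.7962 \cdot 10^{-6}$
$L - d = -333 - \frac{1}{208500} = - \frac{69430501}{208500}$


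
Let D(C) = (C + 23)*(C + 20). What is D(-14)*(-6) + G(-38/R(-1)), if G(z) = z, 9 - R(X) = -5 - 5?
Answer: -326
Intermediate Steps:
R(X) = 19 (R(X) = 9 - (-5 - 5) = 9 - 1*(-10) = 9 + 10 = 19)
D(C) = (20 + C)*(23 + C) (D(C) = (23 + C)*(20 + C) = (20 + C)*(23 + C))
D(-14)*(-6) + G(-38/R(-1)) = (460 + (-14)² + 43*(-14))*(-6) - 38/19 = (460 + 196 - 602)*(-6) - 38*1/19 = 54*(-6) - 2 = -324 - 2 = -326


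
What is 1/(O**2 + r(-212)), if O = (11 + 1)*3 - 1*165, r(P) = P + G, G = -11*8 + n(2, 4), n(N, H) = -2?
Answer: 1/16339 ≈ 6.1203e-5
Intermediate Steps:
G = -90 (G = -11*8 - 2 = -88 - 2 = -90)
r(P) = -90 + P (r(P) = P - 90 = -90 + P)
O = -129 (O = 12*3 - 165 = 36 - 165 = -129)
1/(O**2 + r(-212)) = 1/((-129)**2 + (-90 - 212)) = 1/(16641 - 302) = 1/16339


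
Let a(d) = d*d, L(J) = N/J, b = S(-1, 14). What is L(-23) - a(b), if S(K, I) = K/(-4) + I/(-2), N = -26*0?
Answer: -729/16 ≈ -45.563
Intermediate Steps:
N = 0
S(K, I) = -I/2 - K/4 (S(K, I) = K*(-¼) + I*(-½) = -K/4 - I/2 = -I/2 - K/4)
b = -27/4 (b = -½*14 - ¼*(-1) = -7 + ¼ = -27/4 ≈ -6.7500)
L(J) = 0 (L(J) = 0/J = 0)
a(d) = d²
L(-23) - a(b) = 0 - (-27/4)² = 0 - 1*729/16 = 0 - 729/16 = -729/16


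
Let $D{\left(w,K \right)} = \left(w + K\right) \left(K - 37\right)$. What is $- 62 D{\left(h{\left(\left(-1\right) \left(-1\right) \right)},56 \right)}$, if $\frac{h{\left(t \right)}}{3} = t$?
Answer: $-69502$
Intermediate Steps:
$h{\left(t \right)} = 3 t$
$D{\left(w,K \right)} = \left(-37 + K\right) \left(K + w\right)$ ($D{\left(w,K \right)} = \left(K + w\right) \left(-37 + K\right) = \left(-37 + K\right) \left(K + w\right)$)
$- 62 D{\left(h{\left(\left(-1\right) \left(-1\right) \right)},56 \right)} = - 62 \left(56^{2} - 2072 - 37 \cdot 3 \left(\left(-1\right) \left(-1\right)\right) + 56 \cdot 3 \left(\left(-1\right) \left(-1\right)\right)\right) = - 62 \left(3136 - 2072 - 37 \cdot 3 \cdot 1 + 56 \cdot 3 \cdot 1\right) = - 62 \left(3136 - 2072 - 111 + 56 \cdot 3\right) = - 62 \left(3136 - 2072 - 111 + 168\right) = \left(-62\right) 1121 = -69502$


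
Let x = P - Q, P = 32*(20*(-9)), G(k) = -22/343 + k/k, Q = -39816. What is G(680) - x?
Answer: -11680887/343 ≈ -34055.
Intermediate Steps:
G(k) = 321/343 (G(k) = -22*1/343 + 1 = -22/343 + 1 = 321/343)
P = -5760 (P = 32*(-180) = -5760)
x = 34056 (x = -5760 - 1*(-39816) = -5760 + 39816 = 34056)
G(680) - x = 321/343 - 1*34056 = 321/343 - 34056 = -11680887/343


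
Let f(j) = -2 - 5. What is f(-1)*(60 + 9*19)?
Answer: -1617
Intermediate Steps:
f(j) = -7
f(-1)*(60 + 9*19) = -7*(60 + 9*19) = -7*(60 + 171) = -7*231 = -1617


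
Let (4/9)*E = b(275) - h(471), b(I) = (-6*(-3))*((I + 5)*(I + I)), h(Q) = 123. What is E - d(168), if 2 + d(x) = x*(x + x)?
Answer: 24721109/4 ≈ 6.1803e+6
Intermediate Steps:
d(x) = -2 + 2*x**2 (d(x) = -2 + x*(x + x) = -2 + x*(2*x) = -2 + 2*x**2)
b(I) = 36*I*(5 + I) (b(I) = 18*((5 + I)*(2*I)) = 18*(2*I*(5 + I)) = 36*I*(5 + I))
E = 24946893/4 (E = 9*(36*275*(5 + 275) - 1*123)/4 = 9*(36*275*280 - 123)/4 = 9*(2772000 - 123)/4 = (9/4)*2771877 = 24946893/4 ≈ 6.2367e+6)
E - d(168) = 24946893/4 - (-2 + 2*168**2) = 24946893/4 - (-2 + 2*28224) = 24946893/4 - (-2 + 56448) = 24946893/4 - 1*56446 = 24946893/4 - 56446 = 24721109/4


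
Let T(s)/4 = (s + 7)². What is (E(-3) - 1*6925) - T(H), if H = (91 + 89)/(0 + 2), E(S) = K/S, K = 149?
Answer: -133832/3 ≈ -44611.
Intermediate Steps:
E(S) = 149/S
H = 90 (H = 180/2 = 180*(½) = 90)
T(s) = 4*(7 + s)² (T(s) = 4*(s + 7)² = 4*(7 + s)²)
(E(-3) - 1*6925) - T(H) = (149/(-3) - 1*6925) - 4*(7 + 90)² = (149*(-⅓) - 6925) - 4*97² = (-149/3 - 6925) - 4*9409 = -20924/3 - 1*37636 = -20924/3 - 37636 = -133832/3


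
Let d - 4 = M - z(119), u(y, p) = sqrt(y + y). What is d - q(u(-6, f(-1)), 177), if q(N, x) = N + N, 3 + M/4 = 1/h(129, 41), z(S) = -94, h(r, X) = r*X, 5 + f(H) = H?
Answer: 454858/5289 - 4*I*sqrt(3) ≈ 86.001 - 6.9282*I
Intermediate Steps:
f(H) = -5 + H
h(r, X) = X*r
M = -63464/5289 (M = -12 + 4/((41*129)) = -12 + 4/5289 = -63464/5289 ≈ -11.999)
u(y, p) = sqrt(2)*sqrt(y) (u(y, p) = sqrt(2*y) = sqrt(2)*sqrt(y))
d = 454858/5289 (d = 4 + (-63464/5289 - 1*(-94)) = 4 + (-63464/5289 + 94) = 4 + 433702/5289 = 454858/5289 ≈ 86.001)
q(N, x) = 2*N
d - q(u(-6, f(-1)), 177) = 454858/5289 - 2*sqrt(2)*sqrt(-6) = 454858/5289 - 2*sqrt(2)*(I*sqrt(6)) = 454858/5289 - 2*2*I*sqrt(3) = 454858/5289 - 4*I*sqrt(3)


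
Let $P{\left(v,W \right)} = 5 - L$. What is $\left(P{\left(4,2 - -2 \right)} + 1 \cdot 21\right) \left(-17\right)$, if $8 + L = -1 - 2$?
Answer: $-629$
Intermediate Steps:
$L = -11$ ($L = -8 - 3 = -11$)
$P{\left(v,W \right)} = 16$ ($P{\left(v,W \right)} = 5 - -11 = 5 + 11 = 16$)
$\left(P{\left(4,2 - -2 \right)} + 1 \cdot 21\right) \left(-17\right) = \left(16 + 1 \cdot 21\right) \left(-17\right) = \left(16 + 21\right) \left(-17\right) = 37 \left(-17\right) = -629$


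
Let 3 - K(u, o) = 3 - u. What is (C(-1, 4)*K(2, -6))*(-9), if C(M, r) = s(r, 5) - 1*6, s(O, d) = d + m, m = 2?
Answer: -18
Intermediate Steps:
K(u, o) = u (K(u, o) = 3 - (3 - u) = 3 + (-3 + u) = u)
s(O, d) = 2 + d (s(O, d) = d + 2 = 2 + d)
C(M, r) = 1 (C(M, r) = (2 + 5) - 1*6 = 7 - 6 = 1)
(C(-1, 4)*K(2, -6))*(-9) = (1*2)*(-9) = 2*(-9) = -18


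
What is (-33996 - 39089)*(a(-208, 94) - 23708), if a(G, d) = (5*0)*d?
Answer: 1732699180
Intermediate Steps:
a(G, d) = 0 (a(G, d) = 0*d = 0)
(-33996 - 39089)*(a(-208, 94) - 23708) = (-33996 - 39089)*(0 - 23708) = -73085*(-23708) = 1732699180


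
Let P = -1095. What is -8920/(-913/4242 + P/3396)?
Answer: 21416670240/1290923 ≈ 16590.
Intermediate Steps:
-8920/(-913/4242 + P/3396) = -8920/(-913/4242 - 1095/3396) = -8920/(-913*1/4242 - 1095*1/3396) = -8920/(-913/4242 - 365/1132) = -8920/(-1290923/2400972) = -8920*(-2400972/1290923) = 21416670240/1290923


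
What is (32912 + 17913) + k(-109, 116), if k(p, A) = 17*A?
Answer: 52797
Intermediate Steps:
(32912 + 17913) + k(-109, 116) = (32912 + 17913) + 17*116 = 50825 + 1972 = 52797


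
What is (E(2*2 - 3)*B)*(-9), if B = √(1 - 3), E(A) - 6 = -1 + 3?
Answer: -72*I*√2 ≈ -101.82*I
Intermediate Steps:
E(A) = 8 (E(A) = 6 + (-1 + 3) = 6 + 2 = 8)
B = I*√2 (B = √(-2) = I*√2 ≈ 1.4142*I)
(E(2*2 - 3)*B)*(-9) = (8*(I*√2))*(-9) = (8*I*√2)*(-9) = -72*I*√2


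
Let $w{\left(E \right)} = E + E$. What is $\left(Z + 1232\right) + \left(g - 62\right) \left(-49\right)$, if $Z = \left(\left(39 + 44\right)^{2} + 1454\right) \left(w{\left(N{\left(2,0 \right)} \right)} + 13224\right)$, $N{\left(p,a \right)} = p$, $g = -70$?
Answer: $110368904$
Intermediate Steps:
$w{\left(E \right)} = 2 E$
$Z = 110361204$ ($Z = \left(\left(39 + 44\right)^{2} + 1454\right) \left(2 \cdot 2 + 13224\right) = \left(83^{2} + 1454\right) \left(4 + 13224\right) = \left(6889 + 1454\right) 13228 = 8343 \cdot 13228 = 110361204$)
$\left(Z + 1232\right) + \left(g - 62\right) \left(-49\right) = \left(110361204 + 1232\right) + \left(-70 - 62\right) \left(-49\right) = 110362436 - -6468 = 110362436 + 6468 = 110368904$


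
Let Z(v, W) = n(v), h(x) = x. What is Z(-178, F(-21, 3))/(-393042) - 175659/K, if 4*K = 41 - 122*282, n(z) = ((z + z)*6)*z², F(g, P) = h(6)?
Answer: 433625172404/2251017041 ≈ 192.64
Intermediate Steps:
F(g, P) = 6
n(z) = 12*z³ (n(z) = ((2*z)*6)*z² = (12*z)*z² = 12*z³)
Z(v, W) = 12*v³
K = -34363/4 (K = (41 - 122*282)/4 = (41 - 34404)/4 = (¼)*(-34363) = -34363/4 ≈ -8590.8)
Z(-178, F(-21, 3))/(-393042) - 175659/K = (12*(-178)³)/(-393042) - 175659/(-34363/4) = (12*(-5639752))*(-1/393042) - 175659*(-4/34363) = -67677024*(-1/393042) + 702636/34363 = 11279504/65507 + 702636/34363 = 433625172404/2251017041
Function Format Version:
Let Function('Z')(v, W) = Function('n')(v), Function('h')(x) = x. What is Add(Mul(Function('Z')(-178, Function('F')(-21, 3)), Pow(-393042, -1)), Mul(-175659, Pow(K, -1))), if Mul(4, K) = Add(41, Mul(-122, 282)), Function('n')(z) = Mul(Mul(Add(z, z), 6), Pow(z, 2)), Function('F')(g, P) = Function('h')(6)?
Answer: Rational(433625172404, 2251017041) ≈ 192.64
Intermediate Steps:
Function('F')(g, P) = 6
Function('n')(z) = Mul(12, Pow(z, 3)) (Function('n')(z) = Mul(Mul(Mul(2, z), 6), Pow(z, 2)) = Mul(Mul(12, z), Pow(z, 2)) = Mul(12, Pow(z, 3)))
Function('Z')(v, W) = Mul(12, Pow(v, 3))
K = Rational(-34363, 4) (K = Mul(Rational(1, 4), Add(41, Mul(-122, 282))) = Mul(Rational(1, 4), Add(41, -34404)) = Mul(Rational(1, 4), -34363) = Rational(-34363, 4) ≈ -8590.8)
Add(Mul(Function('Z')(-178, Function('F')(-21, 3)), Pow(-393042, -1)), Mul(-175659, Pow(K, -1))) = Add(Mul(Mul(12, Pow(-178, 3)), Pow(-393042, -1)), Mul(-175659, Pow(Rational(-34363, 4), -1))) = Add(Mul(Mul(12, -5639752), Rational(-1, 393042)), Mul(-175659, Rational(-4, 34363))) = Add(Mul(-67677024, Rational(-1, 393042)), Rational(702636, 34363)) = Add(Rational(11279504, 65507), Rational(702636, 34363)) = Rational(433625172404, 2251017041)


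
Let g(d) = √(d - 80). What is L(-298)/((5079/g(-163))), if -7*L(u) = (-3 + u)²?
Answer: -38829*I*√3/1693 ≈ -39.725*I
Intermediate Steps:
g(d) = √(-80 + d)
L(u) = -(-3 + u)²/7
L(-298)/((5079/g(-163))) = (-(-3 - 298)²/7)/((5079/(√(-80 - 163)))) = (-⅐*(-301)²)/((5079/(√(-243)))) = (-⅐*90601)/((5079/((9*I*√3)))) = -12943*3*I*√3/1693 = -38829*I*√3/1693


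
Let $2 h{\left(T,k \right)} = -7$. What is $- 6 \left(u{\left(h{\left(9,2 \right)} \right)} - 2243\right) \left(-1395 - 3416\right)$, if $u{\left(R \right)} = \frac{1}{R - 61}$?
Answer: $- \frac{2784116078}{43} \approx -6.4747 \cdot 10^{7}$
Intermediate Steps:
$h{\left(T,k \right)} = - \frac{7}{2}$ ($h{\left(T,k \right)} = \frac{1}{2} \left(-7\right) = - \frac{7}{2}$)
$u{\left(R \right)} = \frac{1}{-61 + R}$
$- 6 \left(u{\left(h{\left(9,2 \right)} \right)} - 2243\right) \left(-1395 - 3416\right) = - 6 \left(\frac{1}{-61 - \frac{7}{2}} - 2243\right) \left(-1395 - 3416\right) = - 6 \left(\frac{1}{- \frac{129}{2}} - 2243\right) \left(-4811\right) = - 6 \left(- \frac{2}{129} - 2243\right) \left(-4811\right) = - 6 \left(\left(- \frac{289349}{129}\right) \left(-4811\right)\right) = \left(-6\right) \frac{1392058039}{129} = - \frac{2784116078}{43}$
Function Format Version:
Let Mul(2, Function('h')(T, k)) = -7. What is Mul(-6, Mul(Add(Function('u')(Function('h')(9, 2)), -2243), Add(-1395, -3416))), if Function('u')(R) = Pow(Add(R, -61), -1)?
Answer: Rational(-2784116078, 43) ≈ -6.4747e+7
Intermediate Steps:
Function('h')(T, k) = Rational(-7, 2) (Function('h')(T, k) = Mul(Rational(1, 2), -7) = Rational(-7, 2))
Function('u')(R) = Pow(Add(-61, R), -1)
Mul(-6, Mul(Add(Function('u')(Function('h')(9, 2)), -2243), Add(-1395, -3416))) = Mul(-6, Mul(Add(Pow(Add(-61, Rational(-7, 2)), -1), -2243), Add(-1395, -3416))) = Mul(-6, Mul(Add(Pow(Rational(-129, 2), -1), -2243), -4811)) = Mul(-6, Mul(Add(Rational(-2, 129), -2243), -4811)) = Mul(-6, Mul(Rational(-289349, 129), -4811)) = Mul(-6, Rational(1392058039, 129)) = Rational(-2784116078, 43)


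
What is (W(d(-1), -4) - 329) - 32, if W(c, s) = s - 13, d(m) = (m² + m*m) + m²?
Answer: -378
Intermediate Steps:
d(m) = 3*m² (d(m) = (m² + m²) + m² = 2*m² + m² = 3*m²)
W(c, s) = -13 + s
(W(d(-1), -4) - 329) - 32 = ((-13 - 4) - 329) - 32 = (-17 - 329) - 32 = -346 - 32 = -378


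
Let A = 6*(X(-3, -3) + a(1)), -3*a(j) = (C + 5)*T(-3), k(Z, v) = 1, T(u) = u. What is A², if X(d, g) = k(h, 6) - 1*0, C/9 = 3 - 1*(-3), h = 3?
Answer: 129600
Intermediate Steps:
C = 54 (C = 9*(3 - 1*(-3)) = 9*(3 + 3) = 9*6 = 54)
X(d, g) = 1 (X(d, g) = 1 - 1*0 = 1 + 0 = 1)
a(j) = 59 (a(j) = -(54 + 5)*(-3)/3 = -59*(-3)/3 = -⅓*(-177) = 59)
A = 360 (A = 6*(1 + 59) = 6*60 = 360)
A² = 360² = 129600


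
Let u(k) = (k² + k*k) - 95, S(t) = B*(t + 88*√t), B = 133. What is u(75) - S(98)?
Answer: -1879 - 81928*√2 ≈ -1.1774e+5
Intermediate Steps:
S(t) = 133*t + 11704*√t (S(t) = 133*(t + 88*√t) = 133*t + 11704*√t)
u(k) = -95 + 2*k² (u(k) = (k² + k²) - 95 = 2*k² - 95 = -95 + 2*k²)
u(75) - S(98) = (-95 + 2*75²) - (133*98 + 11704*√98) = (-95 + 2*5625) - (13034 + 11704*(7*√2)) = (-95 + 11250) - (13034 + 81928*√2) = 11155 + (-13034 - 81928*√2) = -1879 - 81928*√2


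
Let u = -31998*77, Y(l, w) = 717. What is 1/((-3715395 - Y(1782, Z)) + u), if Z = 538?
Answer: -1/6179958 ≈ -1.6181e-7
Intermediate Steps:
u = -2463846
1/((-3715395 - Y(1782, Z)) + u) = 1/((-3715395 - 1*717) - 2463846) = 1/((-3715395 - 717) - 2463846) = 1/(-3716112 - 2463846) = 1/(-6179958) = -1/6179958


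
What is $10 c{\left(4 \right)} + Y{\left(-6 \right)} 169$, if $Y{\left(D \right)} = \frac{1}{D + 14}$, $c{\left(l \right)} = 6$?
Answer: $\frac{649}{8} \approx 81.125$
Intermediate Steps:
$Y{\left(D \right)} = \frac{1}{14 + D}$
$10 c{\left(4 \right)} + Y{\left(-6 \right)} 169 = 10 \cdot 6 + \frac{1}{14 - 6} \cdot 169 = 60 + \frac{1}{8} \cdot 169 = 60 + \frac{169}{8} = \frac{649}{8}$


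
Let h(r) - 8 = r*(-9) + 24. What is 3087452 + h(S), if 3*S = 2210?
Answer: 3080854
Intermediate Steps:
S = 2210/3 (S = (⅓)*2210 = 2210/3 ≈ 736.67)
h(r) = 32 - 9*r (h(r) = 8 + (r*(-9) + 24) = 8 + (-9*r + 24) = 8 + (24 - 9*r) = 32 - 9*r)
3087452 + h(S) = 3087452 + (32 - 9*2210/3) = 3087452 + (32 - 6630) = 3087452 - 6598 = 3080854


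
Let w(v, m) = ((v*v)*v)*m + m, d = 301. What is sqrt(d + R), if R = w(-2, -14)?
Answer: sqrt(399) ≈ 19.975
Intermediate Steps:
w(v, m) = m + m*v**3 (w(v, m) = (v**2*v)*m + m = v**3*m + m = m*v**3 + m = m + m*v**3)
R = 98 (R = -14*(1 + (-2)**3) = -14*(1 - 8) = -14*(-7) = 98)
sqrt(d + R) = sqrt(301 + 98) = sqrt(399)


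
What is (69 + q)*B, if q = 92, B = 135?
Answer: 21735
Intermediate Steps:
(69 + q)*B = (69 + 92)*135 = 161*135 = 21735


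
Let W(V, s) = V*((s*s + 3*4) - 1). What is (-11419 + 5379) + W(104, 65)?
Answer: 434504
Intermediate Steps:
W(V, s) = V*(11 + s**2) (W(V, s) = V*((s**2 + 12) - 1) = V*((12 + s**2) - 1) = V*(11 + s**2))
(-11419 + 5379) + W(104, 65) = (-11419 + 5379) + 104*(11 + 65**2) = -6040 + 104*(11 + 4225) = -6040 + 104*4236 = -6040 + 440544 = 434504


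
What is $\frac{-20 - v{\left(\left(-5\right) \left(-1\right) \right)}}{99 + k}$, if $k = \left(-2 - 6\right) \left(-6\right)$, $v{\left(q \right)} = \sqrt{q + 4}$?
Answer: $- \frac{23}{147} \approx -0.15646$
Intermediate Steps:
$v{\left(q \right)} = \sqrt{4 + q}$
$k = 48$ ($k = \left(-8\right) \left(-6\right) = 48$)
$\frac{-20 - v{\left(\left(-5\right) \left(-1\right) \right)}}{99 + k} = \frac{-20 - \sqrt{4 - -5}}{99 + 48} = \frac{-20 - \sqrt{4 + 5}}{147} = \frac{-20 - \sqrt{9}}{147} = \frac{-20 - 3}{147} = \frac{1}{147} \left(-23\right) = - \frac{23}{147}$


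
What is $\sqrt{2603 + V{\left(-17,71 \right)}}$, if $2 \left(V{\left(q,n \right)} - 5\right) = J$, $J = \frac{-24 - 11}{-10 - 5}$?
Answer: $\frac{\sqrt{93930}}{6} \approx 51.08$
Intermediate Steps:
$J = \frac{7}{3}$ ($J = - \frac{35}{-15} = \left(-35\right) \left(- \frac{1}{15}\right) = \frac{7}{3} \approx 2.3333$)
$V{\left(q,n \right)} = \frac{37}{6}$ ($V{\left(q,n \right)} = 5 + \frac{1}{2} \cdot \frac{7}{3} = 5 + \frac{7}{6} = \frac{37}{6}$)
$\sqrt{2603 + V{\left(-17,71 \right)}} = \sqrt{2603 + \frac{37}{6}} = \sqrt{\frac{15655}{6}} = \frac{\sqrt{93930}}{6}$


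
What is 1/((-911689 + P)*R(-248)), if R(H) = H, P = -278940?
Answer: 1/295275992 ≈ 3.3867e-9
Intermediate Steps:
1/((-911689 + P)*R(-248)) = 1/(-911689 - 278940*(-248)) = -1/248/(-1190629) = -1/1190629*(-1/248) = 1/295275992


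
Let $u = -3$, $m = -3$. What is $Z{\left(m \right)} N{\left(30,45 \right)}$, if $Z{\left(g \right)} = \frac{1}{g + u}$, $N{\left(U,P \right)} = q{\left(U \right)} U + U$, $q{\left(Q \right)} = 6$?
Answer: $-35$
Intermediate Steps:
$N{\left(U,P \right)} = 7 U$ ($N{\left(U,P \right)} = 6 U + U = 7 U$)
$Z{\left(g \right)} = \frac{1}{-3 + g}$ ($Z{\left(g \right)} = \frac{1}{g - 3} = \frac{1}{-3 + g}$)
$Z{\left(m \right)} N{\left(30,45 \right)} = \frac{7 \cdot 30}{-3 - 3} = \frac{1}{-6} \cdot 210 = \left(- \frac{1}{6}\right) 210 = -35$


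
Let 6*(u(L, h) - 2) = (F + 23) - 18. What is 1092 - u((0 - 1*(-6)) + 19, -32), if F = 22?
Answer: 2171/2 ≈ 1085.5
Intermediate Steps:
u(L, h) = 13/2 (u(L, h) = 2 + ((22 + 23) - 18)/6 = 2 + (45 - 18)/6 = 2 + (1/6)*27 = 2 + 9/2 = 13/2)
1092 - u((0 - 1*(-6)) + 19, -32) = 1092 - 1*13/2 = 1092 - 13/2 = 2171/2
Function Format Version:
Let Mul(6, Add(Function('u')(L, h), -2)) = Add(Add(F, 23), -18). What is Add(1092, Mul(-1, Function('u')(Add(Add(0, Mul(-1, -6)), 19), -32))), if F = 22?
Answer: Rational(2171, 2) ≈ 1085.5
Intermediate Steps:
Function('u')(L, h) = Rational(13, 2) (Function('u')(L, h) = Add(2, Mul(Rational(1, 6), Add(Add(22, 23), -18))) = Add(2, Mul(Rational(1, 6), Add(45, -18))) = Add(2, Mul(Rational(1, 6), 27)) = Add(2, Rational(9, 2)) = Rational(13, 2))
Add(1092, Mul(-1, Function('u')(Add(Add(0, Mul(-1, -6)), 19), -32))) = Add(1092, Mul(-1, Rational(13, 2))) = Add(1092, Rational(-13, 2)) = Rational(2171, 2)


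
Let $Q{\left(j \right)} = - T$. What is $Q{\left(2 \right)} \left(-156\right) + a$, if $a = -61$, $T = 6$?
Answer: $875$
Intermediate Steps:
$Q{\left(j \right)} = -6$ ($Q{\left(j \right)} = \left(-1\right) 6 = -6$)
$Q{\left(2 \right)} \left(-156\right) + a = \left(-6\right) \left(-156\right) - 61 = 936 - 61 = 875$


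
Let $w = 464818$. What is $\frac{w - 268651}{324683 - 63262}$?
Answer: $\frac{196167}{261421} \approx 0.75039$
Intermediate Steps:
$\frac{w - 268651}{324683 - 63262} = \frac{464818 - 268651}{324683 - 63262} = \frac{196167}{261421}$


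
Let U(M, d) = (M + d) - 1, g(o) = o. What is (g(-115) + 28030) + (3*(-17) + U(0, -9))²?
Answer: 31636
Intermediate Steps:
U(M, d) = -1 + M + d
(g(-115) + 28030) + (3*(-17) + U(0, -9))² = (-115 + 28030) + (3*(-17) + (-1 + 0 - 9))² = 27915 + (-51 - 10)² = 27915 + (-61)² = 27915 + 3721 = 31636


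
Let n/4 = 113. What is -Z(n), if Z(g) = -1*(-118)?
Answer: -118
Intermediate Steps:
n = 452 (n = 4*113 = 452)
Z(g) = 118
-Z(n) = -1*118 = -118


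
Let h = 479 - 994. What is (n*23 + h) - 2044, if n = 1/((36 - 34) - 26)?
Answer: -61439/24 ≈ -2560.0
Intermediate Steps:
n = -1/24 (n = 1/(2 - 26) = 1/(-24) = -1/24 ≈ -0.041667)
h = -515
(n*23 + h) - 2044 = (-1/24*23 - 515) - 2044 = (-23/24 - 515) - 2044 = -12383/24 - 2044 = -61439/24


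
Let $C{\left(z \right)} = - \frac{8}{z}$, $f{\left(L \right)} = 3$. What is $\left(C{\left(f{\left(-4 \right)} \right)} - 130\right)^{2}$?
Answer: $\frac{158404}{9} \approx 17600.0$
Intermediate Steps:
$\left(C{\left(f{\left(-4 \right)} \right)} - 130\right)^{2} = \left(- \frac{8}{3} - 130\right)^{2} = \left(- \frac{398}{3}\right)^{2} = \frac{158404}{9}$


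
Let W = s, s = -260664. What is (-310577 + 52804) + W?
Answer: -518437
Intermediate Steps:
W = -260664
(-310577 + 52804) + W = (-310577 + 52804) - 260664 = -257773 - 260664 = -518437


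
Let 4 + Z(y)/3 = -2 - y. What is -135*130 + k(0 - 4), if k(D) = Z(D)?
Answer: -17556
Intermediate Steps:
Z(y) = -18 - 3*y (Z(y) = -12 + 3*(-2 - y) = -12 + (-6 - 3*y) = -18 - 3*y)
k(D) = -18 - 3*D
-135*130 + k(0 - 4) = -135*130 + (-18 - 3*(0 - 4)) = -17550 + (-18 - 3*(-4)) = -17550 + (-18 + 12) = -17550 - 6 = -17556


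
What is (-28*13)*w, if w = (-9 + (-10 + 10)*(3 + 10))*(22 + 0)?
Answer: 72072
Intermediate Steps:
w = -198 (w = (-9 + 0*13)*22 = (-9 + 0)*22 = -9*22 = -198)
(-28*13)*w = -28*13*(-198) = -364*(-198) = 72072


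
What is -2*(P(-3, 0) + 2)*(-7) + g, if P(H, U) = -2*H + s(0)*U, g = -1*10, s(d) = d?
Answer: 102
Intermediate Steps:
g = -10
P(H, U) = -2*H (P(H, U) = -2*H + 0*U = -2*H + 0 = -2*H)
-2*(P(-3, 0) + 2)*(-7) + g = -2*(-2*(-3) + 2)*(-7) - 10 = -2*(6 + 2)*(-7) - 10 = -2*8*(-7) - 10 = -16*(-7) - 10 = 112 - 10 = 102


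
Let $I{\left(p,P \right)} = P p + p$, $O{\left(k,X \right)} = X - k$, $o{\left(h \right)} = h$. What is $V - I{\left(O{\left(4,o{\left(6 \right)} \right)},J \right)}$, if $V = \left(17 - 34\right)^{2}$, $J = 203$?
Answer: $-119$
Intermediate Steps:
$I{\left(p,P \right)} = p + P p$
$V = 289$ ($V = \left(-17\right)^{2} = 289$)
$V - I{\left(O{\left(4,o{\left(6 \right)} \right)},J \right)} = 289 - \left(6 - 4\right) \left(1 + 203\right) = 289 - \left(6 - 4\right) 204 = 289 - 2 \cdot 204 = 289 - 408 = -119$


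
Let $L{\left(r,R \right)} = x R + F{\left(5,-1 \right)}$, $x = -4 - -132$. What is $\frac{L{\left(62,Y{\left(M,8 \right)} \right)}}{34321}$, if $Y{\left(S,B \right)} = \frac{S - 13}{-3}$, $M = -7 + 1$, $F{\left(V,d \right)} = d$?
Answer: $\frac{347}{14709} \approx 0.023591$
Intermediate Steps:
$M = -6$
$x = 128$ ($x = -4 + 132 = 128$)
$Y{\left(S,B \right)} = \frac{13}{3} - \frac{S}{3}$ ($Y{\left(S,B \right)} = \left(-13 + S\right) \left(- \frac{1}{3}\right) = \frac{13}{3} - \frac{S}{3}$)
$L{\left(r,R \right)} = -1 + 128 R$ ($L{\left(r,R \right)} = 128 R - 1 = -1 + 128 R$)
$\frac{L{\left(62,Y{\left(M,8 \right)} \right)}}{34321} = \frac{-1 + 128 \left(\frac{13}{3} - -2\right)}{34321} = \left(-1 + 128 \left(\frac{13}{3} + 2\right)\right) \frac{1}{34321} = \left(-1 + 128 \cdot \frac{19}{3}\right) \frac{1}{34321} = \left(-1 + \frac{2432}{3}\right) \frac{1}{34321} = \frac{2429}{3} \cdot \frac{1}{34321} = \frac{347}{14709}$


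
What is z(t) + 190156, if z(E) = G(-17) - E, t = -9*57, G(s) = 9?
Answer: 190678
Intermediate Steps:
t = -513
z(E) = 9 - E
z(t) + 190156 = (9 - 1*(-513)) + 190156 = (9 + 513) + 190156 = 522 + 190156 = 190678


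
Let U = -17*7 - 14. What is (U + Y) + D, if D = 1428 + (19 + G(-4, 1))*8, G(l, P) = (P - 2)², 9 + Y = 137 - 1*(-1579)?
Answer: 3162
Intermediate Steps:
Y = 1707 (Y = -9 + (137 - 1*(-1579)) = -9 + (137 + 1579) = -9 + 1716 = 1707)
U = -133 (U = -119 - 14 = -133)
G(l, P) = (-2 + P)²
D = 1588 (D = 1428 + (19 + (-2 + 1)²)*8 = 1428 + (19 + (-1)²)*8 = 1428 + (19 + 1)*8 = 1428 + 20*8 = 1428 + 160 = 1588)
(U + Y) + D = (-133 + 1707) + 1588 = 1574 + 1588 = 3162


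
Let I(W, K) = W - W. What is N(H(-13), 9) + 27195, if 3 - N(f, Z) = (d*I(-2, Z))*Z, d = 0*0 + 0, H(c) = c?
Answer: 27198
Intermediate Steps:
I(W, K) = 0
d = 0 (d = 0 + 0 = 0)
N(f, Z) = 3 (N(f, Z) = 3 - 0*0*Z = 3 - 0*Z = 3 - 1*0 = 3 + 0 = 3)
N(H(-13), 9) + 27195 = 3 + 27195 = 27198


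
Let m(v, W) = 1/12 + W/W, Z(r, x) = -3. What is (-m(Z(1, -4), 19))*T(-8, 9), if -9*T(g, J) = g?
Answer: -26/27 ≈ -0.96296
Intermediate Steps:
T(g, J) = -g/9
m(v, W) = 13/12 (m(v, W) = 1*(1/12) + 1 = 1/12 + 1 = 13/12)
(-m(Z(1, -4), 19))*T(-8, 9) = (-1*13/12)*(-1/9*(-8)) = -13/12*8/9 = -26/27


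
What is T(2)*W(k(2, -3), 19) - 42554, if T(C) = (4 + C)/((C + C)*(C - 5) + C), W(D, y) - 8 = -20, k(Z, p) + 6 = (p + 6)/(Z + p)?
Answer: -212734/5 ≈ -42547.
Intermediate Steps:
k(Z, p) = -6 + (6 + p)/(Z + p) (k(Z, p) = -6 + (p + 6)/(Z + p) = -6 + (6 + p)/(Z + p))
W(D, y) = -12 (W(D, y) = 8 - 20 = -12)
T(C) = (4 + C)/(C + 2*C*(-5 + C)) (T(C) = (4 + C)/((2*C)*(-5 + C) + C) = (4 + C)/(2*C*(-5 + C) + C) = (4 + C)/(C + 2*C*(-5 + C)))
T(2)*W(k(2, -3), 19) - 42554 = ((4 + 2)/(2*(-9 + 2*2)))*(-12) - 42554 = ((½)*6/(-9 + 4))*(-12) - 42554 = ((½)*6/(-5))*(-12) - 42554 = ((½)*(-⅕)*6)*(-12) - 42554 = -⅗*(-12) - 42554 = 36/5 - 42554 = -212734/5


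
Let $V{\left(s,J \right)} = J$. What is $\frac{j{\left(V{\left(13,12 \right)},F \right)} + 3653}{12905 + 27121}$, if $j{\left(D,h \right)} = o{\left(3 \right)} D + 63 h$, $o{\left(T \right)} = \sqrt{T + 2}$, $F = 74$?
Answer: $\frac{8315}{40026} + \frac{2 \sqrt{5}}{6671} \approx 0.20841$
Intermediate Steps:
$o{\left(T \right)} = \sqrt{2 + T}$
$j{\left(D,h \right)} = 63 h + D \sqrt{5}$ ($j{\left(D,h \right)} = \sqrt{2 + 3} D + 63 h = \sqrt{5} D + 63 h = D \sqrt{5} + 63 h = 63 h + D \sqrt{5}$)
$\frac{j{\left(V{\left(13,12 \right)},F \right)} + 3653}{12905 + 27121} = \frac{\left(63 \cdot 74 + 12 \sqrt{5}\right) + 3653}{12905 + 27121} = \frac{\left(4662 + 12 \sqrt{5}\right) + 3653}{40026} = \left(8315 + 12 \sqrt{5}\right) \frac{1}{40026} = \frac{8315}{40026} + \frac{2 \sqrt{5}}{6671}$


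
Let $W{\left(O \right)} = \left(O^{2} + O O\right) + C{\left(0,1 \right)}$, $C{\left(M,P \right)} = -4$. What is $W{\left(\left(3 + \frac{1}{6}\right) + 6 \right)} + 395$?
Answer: $\frac{10063}{18} \approx 559.06$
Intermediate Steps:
$W{\left(O \right)} = -4 + 2 O^{2}$ ($W{\left(O \right)} = \left(O^{2} + O O\right) - 4 = \left(O^{2} + O^{2}\right) - 4 = 2 O^{2} - 4 = -4 + 2 O^{2}$)
$W{\left(\left(3 + \frac{1}{6}\right) + 6 \right)} + 395 = \left(-4 + 2 \left(\left(3 + \frac{1}{6}\right) + 6\right)^{2}\right) + 395 = \left(-4 + 2 \left(\frac{19}{6} + 6\right)^{2}\right) + 395 = \left(-4 + 2 \left(\frac{55}{6}\right)^{2}\right) + 395 = \left(-4 + 2 \cdot \frac{3025}{36}\right) + 395 = \left(-4 + \frac{3025}{18}\right) + 395 = \frac{2953}{18} + 395 = \frac{10063}{18}$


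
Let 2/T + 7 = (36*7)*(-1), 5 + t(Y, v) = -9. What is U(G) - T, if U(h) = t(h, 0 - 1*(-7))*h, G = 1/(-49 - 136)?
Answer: 108/1295 ≈ 0.083398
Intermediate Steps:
t(Y, v) = -14 (t(Y, v) = -5 - 9 = -14)
G = -1/185 (G = 1/(-185) = -1/185 ≈ -0.0054054)
U(h) = -14*h
T = -2/259 (T = 2/(-7 + (36*7)*(-1)) = 2/(-7 + 252*(-1)) = 2/(-7 - 252) = 2/(-259) = 2*(-1/259) = -2/259 ≈ -0.0077220)
U(G) - T = -14*(-1/185) - 1*(-2/259) = 14/185 + 2/259 = 108/1295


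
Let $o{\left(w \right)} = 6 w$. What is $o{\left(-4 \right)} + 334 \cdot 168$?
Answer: $56088$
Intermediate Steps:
$o{\left(-4 \right)} + 334 \cdot 168 = 6 \left(-4\right) + 334 \cdot 168 = -24 + 56112 = 56088$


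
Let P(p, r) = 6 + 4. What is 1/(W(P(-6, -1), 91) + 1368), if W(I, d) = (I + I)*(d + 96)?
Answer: 1/5108 ≈ 0.00019577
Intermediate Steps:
P(p, r) = 10
W(I, d) = 2*I*(96 + d) (W(I, d) = (2*I)*(96 + d) = 2*I*(96 + d))
1/(W(P(-6, -1), 91) + 1368) = 1/(2*10*(96 + 91) + 1368) = 1/(2*10*187 + 1368) = 1/(3740 + 1368) = 1/5108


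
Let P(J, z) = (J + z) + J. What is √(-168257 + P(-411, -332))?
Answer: I*√169411 ≈ 411.6*I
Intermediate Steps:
P(J, z) = z + 2*J
√(-168257 + P(-411, -332)) = √(-168257 + (-332 + 2*(-411))) = √(-168257 + (-332 - 822)) = √(-168257 - 1154) = √(-169411) = I*√169411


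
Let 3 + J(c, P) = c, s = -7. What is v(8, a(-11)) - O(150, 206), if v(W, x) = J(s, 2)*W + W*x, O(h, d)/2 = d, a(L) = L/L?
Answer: -484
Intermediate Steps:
J(c, P) = -3 + c
a(L) = 1
O(h, d) = 2*d
v(W, x) = -10*W + W*x (v(W, x) = (-3 - 7)*W + W*x = -10*W + W*x)
v(8, a(-11)) - O(150, 206) = 8*(-10 + 1) - 2*206 = 8*(-9) - 1*412 = -72 - 412 = -484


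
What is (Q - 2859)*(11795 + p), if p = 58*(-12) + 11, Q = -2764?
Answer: -62471530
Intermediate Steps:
p = -685 (p = -696 + 11 = -685)
(Q - 2859)*(11795 + p) = (-2764 - 2859)*(11795 - 685) = -5623*11110 = -62471530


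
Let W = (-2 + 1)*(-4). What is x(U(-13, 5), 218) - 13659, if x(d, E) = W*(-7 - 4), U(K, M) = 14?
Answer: -13703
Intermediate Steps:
W = 4 (W = -1*(-4) = 4)
x(d, E) = -44 (x(d, E) = 4*(-7 - 4) = 4*(-11) = -44)
x(U(-13, 5), 218) - 13659 = -44 - 13659 = -13703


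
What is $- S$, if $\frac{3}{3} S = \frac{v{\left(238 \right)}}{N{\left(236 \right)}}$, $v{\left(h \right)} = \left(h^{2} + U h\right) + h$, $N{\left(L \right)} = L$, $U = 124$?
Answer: $- \frac{43197}{118} \approx -366.08$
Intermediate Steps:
$v{\left(h \right)} = h^{2} + 125 h$ ($v{\left(h \right)} = \left(h^{2} + 124 h\right) + h = h^{2} + 125 h$)
$S = \frac{43197}{118}$ ($S = \frac{238 \left(125 + 238\right)}{236} = 238 \cdot 363 \cdot \frac{1}{236} = 86394 \cdot \frac{1}{236} = \frac{43197}{118} \approx 366.08$)
$- S = \left(-1\right) \frac{43197}{118} = - \frac{43197}{118}$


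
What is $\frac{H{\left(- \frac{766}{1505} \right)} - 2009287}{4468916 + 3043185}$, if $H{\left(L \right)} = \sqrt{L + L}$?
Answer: $- \frac{2009287}{7512101} + \frac{2 i \sqrt{576415}}{11305712005} \approx -0.26747 + 1.3431 \cdot 10^{-7} i$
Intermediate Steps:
$H{\left(L \right)} = \sqrt{2} \sqrt{L}$ ($H{\left(L \right)} = \sqrt{2 L} = \sqrt{2} \sqrt{L}$)
$\frac{H{\left(- \frac{766}{1505} \right)} - 2009287}{4468916 + 3043185} = \frac{\sqrt{2} \sqrt{- \frac{766}{1505}} - 2009287}{4468916 + 3043185} = \frac{\sqrt{2} \sqrt{\left(-766\right) \frac{1}{1505}} - 2009287}{7512101} = \left(\sqrt{2} \sqrt{- \frac{766}{1505}} - 2009287\right) \frac{1}{7512101} = \left(\sqrt{2} \frac{i \sqrt{1152830}}{1505} - 2009287\right) \frac{1}{7512101} = \left(\frac{2 i \sqrt{576415}}{1505} - 2009287\right) \frac{1}{7512101} = \left(-2009287 + \frac{2 i \sqrt{576415}}{1505}\right) \frac{1}{7512101} = - \frac{2009287}{7512101} + \frac{2 i \sqrt{576415}}{11305712005}$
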